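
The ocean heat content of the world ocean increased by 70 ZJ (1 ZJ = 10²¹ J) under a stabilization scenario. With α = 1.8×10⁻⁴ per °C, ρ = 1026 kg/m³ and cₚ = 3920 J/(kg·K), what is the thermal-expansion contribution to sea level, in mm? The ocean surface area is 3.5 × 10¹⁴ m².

Δh ≈ 9.0 mm

Per unit area: Q = 70×10²¹ / (3.5×10¹⁴) = 2×10⁸ J/m²
Δh = αQ/(ρcₚ) = 1.8×10⁻⁴ × 2×10⁸ / (1026 × 3920) ≈ 0.0089509 m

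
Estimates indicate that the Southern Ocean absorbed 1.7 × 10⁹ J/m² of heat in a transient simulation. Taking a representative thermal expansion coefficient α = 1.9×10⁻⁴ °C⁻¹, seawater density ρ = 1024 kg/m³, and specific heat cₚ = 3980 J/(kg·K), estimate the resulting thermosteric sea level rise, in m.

Δh = 0.079 m

Δh = αQ/(ρcₚ) = 1.9×10⁻⁴ × 1.7×10⁹ / (1024 × 3980) ≈ 0.079254 m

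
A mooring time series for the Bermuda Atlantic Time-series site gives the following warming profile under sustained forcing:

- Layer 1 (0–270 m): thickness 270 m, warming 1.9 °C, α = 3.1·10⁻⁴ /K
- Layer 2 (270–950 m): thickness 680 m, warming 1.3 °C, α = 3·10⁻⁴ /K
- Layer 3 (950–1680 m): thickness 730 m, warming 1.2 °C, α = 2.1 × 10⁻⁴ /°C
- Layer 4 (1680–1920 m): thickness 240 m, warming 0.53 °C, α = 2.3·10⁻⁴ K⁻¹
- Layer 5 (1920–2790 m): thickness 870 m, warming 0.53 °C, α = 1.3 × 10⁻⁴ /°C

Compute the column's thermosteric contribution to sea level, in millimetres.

about 700 mm

1.9 × 270 × 3.1×10⁻⁴ = 0.15903 m
Layer 2: 3×10⁻⁴ × 1.3 × 680 = 0.26520 m
Layer 3: 730 × 1.2 × 2.1×10⁻⁴ = 0.18396 m
0.53 × 2.3×10⁻⁴ × 240 = 0.029256 m
1920–2790 m: 870 × 1.3×10⁻⁴ × 0.53 = 0.059943 m
Δh = 0.15903 + 0.26520 + 0.18396 + 0.029256 + 0.059943 = 0.697389 m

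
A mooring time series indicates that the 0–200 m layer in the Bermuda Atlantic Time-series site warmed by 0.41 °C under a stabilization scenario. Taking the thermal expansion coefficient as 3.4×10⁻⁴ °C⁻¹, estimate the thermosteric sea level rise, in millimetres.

Δh = αΔT·H = 3.4×10⁻⁴ × 0.41 × 200 = 0.02788 m

about 28 mm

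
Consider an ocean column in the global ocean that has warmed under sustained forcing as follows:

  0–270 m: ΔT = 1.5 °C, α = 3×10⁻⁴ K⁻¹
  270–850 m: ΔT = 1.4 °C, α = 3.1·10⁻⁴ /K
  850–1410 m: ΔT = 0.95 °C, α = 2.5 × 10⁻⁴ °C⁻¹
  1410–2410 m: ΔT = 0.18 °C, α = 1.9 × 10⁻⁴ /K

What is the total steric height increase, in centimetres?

54.0 cm of thermosteric rise

1.5 × 3×10⁻⁴ × 270 = 0.12150 m
1.4 × 580 × 3.1×10⁻⁴ = 0.25172 m
2.5×10⁻⁴ × 560 × 0.95 = 0.13300 m
Layer 4: 0.18 × 1.9×10⁻⁴ × 1000 = 0.03420 m
Δh = 0.12150 + 0.25172 + 0.13300 + 0.03420 = 0.54042 m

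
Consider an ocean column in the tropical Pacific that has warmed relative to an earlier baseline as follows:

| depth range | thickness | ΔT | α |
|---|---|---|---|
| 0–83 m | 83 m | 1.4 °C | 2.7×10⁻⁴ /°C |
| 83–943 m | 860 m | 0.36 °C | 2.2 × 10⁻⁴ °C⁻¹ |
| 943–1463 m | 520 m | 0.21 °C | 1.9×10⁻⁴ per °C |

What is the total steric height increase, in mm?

120 mm of thermosteric rise

2.7×10⁻⁴ × 1.4 × 83 = 0.031374 m
Layer 2: 860 × 0.36 × 2.2×10⁻⁴ = 0.068112 m
Layer 3: 1.9×10⁻⁴ × 520 × 0.21 = 0.020748 m
Δh = 0.031374 + 0.068112 + 0.020748 = 0.120234 m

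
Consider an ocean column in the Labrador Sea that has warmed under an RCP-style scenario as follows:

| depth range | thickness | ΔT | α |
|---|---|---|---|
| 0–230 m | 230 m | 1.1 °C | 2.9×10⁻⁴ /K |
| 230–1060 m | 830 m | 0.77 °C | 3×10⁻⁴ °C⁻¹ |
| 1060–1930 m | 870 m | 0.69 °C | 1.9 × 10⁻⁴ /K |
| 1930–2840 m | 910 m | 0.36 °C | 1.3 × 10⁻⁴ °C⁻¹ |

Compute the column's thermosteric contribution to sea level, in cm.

230 × 2.9×10⁻⁴ × 1.1 = 0.07337 m
830 × 0.77 × 3×10⁻⁴ = 0.19173 m
1.9×10⁻⁴ × 0.69 × 870 = 0.114057 m
Layer 4: 1.3×10⁻⁴ × 0.36 × 910 = 0.042588 m
Δh = 0.07337 + 0.19173 + 0.114057 + 0.042588 = 0.421745 m

42.2 cm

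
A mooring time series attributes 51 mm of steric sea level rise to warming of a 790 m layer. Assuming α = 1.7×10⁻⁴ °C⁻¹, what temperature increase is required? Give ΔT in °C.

ΔT = Δh/(αH) = 0.051 / (1.7×10⁻⁴ × 790) ≈ 0.3797 °C

about 0.380 °C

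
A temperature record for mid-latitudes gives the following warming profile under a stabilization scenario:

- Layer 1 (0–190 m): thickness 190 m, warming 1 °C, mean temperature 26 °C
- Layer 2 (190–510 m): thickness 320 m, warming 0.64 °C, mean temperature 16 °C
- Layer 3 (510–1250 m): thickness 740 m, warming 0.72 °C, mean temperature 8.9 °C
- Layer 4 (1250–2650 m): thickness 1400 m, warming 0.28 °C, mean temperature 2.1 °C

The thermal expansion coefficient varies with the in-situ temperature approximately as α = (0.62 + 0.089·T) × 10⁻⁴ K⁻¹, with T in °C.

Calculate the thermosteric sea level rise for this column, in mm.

about 204 mm

Layer 1: α = (0.62 + 0.089×26)×10⁻⁴ = 2.934×10⁻⁴ K⁻¹
Layer 2: α = (0.62 + 0.089×16)×10⁻⁴ = 2.044×10⁻⁴ K⁻¹
Layer 3: α = (0.62 + 0.089×8.9)×10⁻⁴ = 1.4121×10⁻⁴ K⁻¹
Layer 4: α = (0.62 + 0.089×2.1)×10⁻⁴ = 0.8069×10⁻⁴ K⁻¹
2.934×10⁻⁴ × 1 × 190 = 0.055746 m
Layer 2: 0.64 × 2.044×10⁻⁴ × 320 = 0.04186112 m
510–1250 m: 0.72 × 1.4121×10⁻⁴ × 740 = 0.075236688 m
1250–2650 m: 0.28 × 0.8069×10⁻⁴ × 1400 = 0.03163048 m
Δh = 0.055746 + 0.04186112 + 0.075236688 + 0.03163048 = 0.204474288 m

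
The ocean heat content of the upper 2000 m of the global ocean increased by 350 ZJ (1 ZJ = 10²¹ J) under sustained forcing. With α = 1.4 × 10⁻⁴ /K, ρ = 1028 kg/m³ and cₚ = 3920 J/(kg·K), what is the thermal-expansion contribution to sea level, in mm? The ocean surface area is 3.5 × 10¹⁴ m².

Per unit area: Q = 350×10²¹ / (3.5×10¹⁴) = 1×10⁹ J/m²
Δh = αQ/(ρcₚ) = 1.4×10⁻⁴ × 1×10⁹ / (1028 × 3920) ≈ 0.034742 m

35 mm of thermosteric rise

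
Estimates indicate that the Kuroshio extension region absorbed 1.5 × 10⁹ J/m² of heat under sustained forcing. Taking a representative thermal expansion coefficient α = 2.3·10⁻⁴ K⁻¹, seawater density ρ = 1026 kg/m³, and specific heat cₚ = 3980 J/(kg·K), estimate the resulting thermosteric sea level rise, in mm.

Δh = αQ/(ρcₚ) = 2.3×10⁻⁴ × 1.5×10⁹ / (1026 × 3980) ≈ 0.084487 m

Δh = 84.5 mm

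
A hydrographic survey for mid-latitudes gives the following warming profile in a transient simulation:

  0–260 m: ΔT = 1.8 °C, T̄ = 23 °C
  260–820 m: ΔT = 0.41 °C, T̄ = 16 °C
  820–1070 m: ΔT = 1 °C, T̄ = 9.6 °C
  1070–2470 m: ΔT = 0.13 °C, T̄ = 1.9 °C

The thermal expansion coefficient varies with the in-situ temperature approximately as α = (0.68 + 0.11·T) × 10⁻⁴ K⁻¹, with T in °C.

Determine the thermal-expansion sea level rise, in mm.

Layer 1: α = (0.68 + 0.11×23)×10⁻⁴ = 3.21×10⁻⁴ K⁻¹
Layer 2: α = (0.68 + 0.11×16)×10⁻⁴ = 2.44×10⁻⁴ K⁻¹
Layer 3: α = (0.68 + 0.11×9.6)×10⁻⁴ = 1.736×10⁻⁴ K⁻¹
Layer 4: α = (0.68 + 0.11×1.9)×10⁻⁴ = 0.889×10⁻⁴ K⁻¹
Layer 1: 260 × 3.21×10⁻⁴ × 1.8 = 0.150228 m
260–820 m: 560 × 2.44×10⁻⁴ × 0.41 = 0.0560224 m
820–1070 m: 1.736×10⁻⁴ × 250 × 1 = 0.04340 m
0.13 × 0.889×10⁻⁴ × 1400 = 0.0161798 m
Δh = 0.150228 + 0.0560224 + 0.04340 + 0.0161798 = 0.2658302 m

about 266 mm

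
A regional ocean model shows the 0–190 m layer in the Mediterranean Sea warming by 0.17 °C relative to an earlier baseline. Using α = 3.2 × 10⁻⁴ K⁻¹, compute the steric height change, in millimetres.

Δh = αΔT·H = 3.2×10⁻⁴ × 0.17 × 190 = 0.010336 m

10.3 mm of thermosteric rise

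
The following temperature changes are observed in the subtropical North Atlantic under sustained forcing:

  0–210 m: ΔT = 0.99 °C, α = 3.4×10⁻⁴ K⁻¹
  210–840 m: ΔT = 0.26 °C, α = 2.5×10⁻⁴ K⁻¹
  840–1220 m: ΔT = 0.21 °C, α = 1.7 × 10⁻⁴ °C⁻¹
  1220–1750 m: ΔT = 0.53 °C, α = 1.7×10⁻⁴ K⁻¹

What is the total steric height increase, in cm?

17 cm of thermosteric rise

210 × 3.4×10⁻⁴ × 0.99 = 0.070686 m
Layer 2: 2.5×10⁻⁴ × 0.26 × 630 = 0.04095 m
Layer 3: 1.7×10⁻⁴ × 380 × 0.21 = 0.013566 m
Layer 4: 530 × 0.53 × 1.7×10⁻⁴ = 0.047753 m
Δh = 0.070686 + 0.04095 + 0.013566 + 0.047753 = 0.172955 m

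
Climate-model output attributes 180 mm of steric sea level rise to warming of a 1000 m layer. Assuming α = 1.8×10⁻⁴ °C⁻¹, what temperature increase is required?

about 1.0 °C

ΔT = Δh/(αH) = 0.18 / (1.8×10⁻⁴ × 1000) = 1.000 °C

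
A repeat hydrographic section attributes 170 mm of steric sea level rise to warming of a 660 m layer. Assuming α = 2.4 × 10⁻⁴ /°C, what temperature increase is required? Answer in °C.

ΔT = Δh/(αH) = 0.17 / (2.4×10⁻⁴ × 660) ≈ 1.073 °C

about 1.1 °C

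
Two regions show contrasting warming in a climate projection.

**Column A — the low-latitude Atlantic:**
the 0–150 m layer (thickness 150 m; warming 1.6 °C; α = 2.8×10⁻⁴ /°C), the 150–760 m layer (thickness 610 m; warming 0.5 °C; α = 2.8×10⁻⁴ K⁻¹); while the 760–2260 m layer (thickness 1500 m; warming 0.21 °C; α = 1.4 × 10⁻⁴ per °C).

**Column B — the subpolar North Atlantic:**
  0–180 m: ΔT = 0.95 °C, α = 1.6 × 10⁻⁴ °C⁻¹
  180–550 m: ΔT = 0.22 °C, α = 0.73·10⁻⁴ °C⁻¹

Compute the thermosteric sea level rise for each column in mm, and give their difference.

A Layer 1: 2.8×10⁻⁴ × 150 × 1.6 = 0.06720 m
A 610 × 2.8×10⁻⁴ × 0.5 = 0.08540 m
A 0.21 × 1.4×10⁻⁴ × 1500 = 0.04410 m
A total: 0.19670 m
B 0–180 m: 1.6×10⁻⁴ × 0.95 × 180 = 0.02736 m
B 0.22 × 0.73×10⁻⁴ × 370 = 0.0059422 m
B total: 0.0333022 m
Difference: 0.19670 − 0.0333022 = 0.1633978 m

Δh_A ≈ 200 mm, Δh_B ≈ 33 mm; difference ≈ 160 mm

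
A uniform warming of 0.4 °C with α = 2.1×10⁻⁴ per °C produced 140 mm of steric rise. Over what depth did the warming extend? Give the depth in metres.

H = Δh/(αΔT) = 0.14 / (2.1×10⁻⁴ × 0.4) ≈ 1667 m

about 1670 m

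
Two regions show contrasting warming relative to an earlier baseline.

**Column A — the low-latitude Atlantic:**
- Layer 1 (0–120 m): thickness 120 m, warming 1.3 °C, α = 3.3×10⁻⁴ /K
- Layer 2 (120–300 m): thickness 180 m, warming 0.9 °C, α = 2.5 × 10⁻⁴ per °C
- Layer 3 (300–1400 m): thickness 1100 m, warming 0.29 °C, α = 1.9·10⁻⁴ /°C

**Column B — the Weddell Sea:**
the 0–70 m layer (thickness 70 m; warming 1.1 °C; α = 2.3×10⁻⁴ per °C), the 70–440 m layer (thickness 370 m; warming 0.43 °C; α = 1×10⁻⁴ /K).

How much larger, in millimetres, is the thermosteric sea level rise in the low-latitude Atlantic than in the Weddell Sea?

119 mm larger

A 1.3 × 3.3×10⁻⁴ × 120 = 0.05148 m
A Layer 2: 180 × 0.9 × 2.5×10⁻⁴ = 0.04050 m
A 300–1400 m: 0.29 × 1100 × 1.9×10⁻⁴ = 0.06061 m
A total: 0.15259 m
B 0–70 m: 70 × 1.1 × 2.3×10⁻⁴ = 0.01771 m
B 370 × 0.43 × 1×10⁻⁴ = 0.01591 m
B total: 0.03362 m
Difference: 0.15259 − 0.03362 = 0.11897 m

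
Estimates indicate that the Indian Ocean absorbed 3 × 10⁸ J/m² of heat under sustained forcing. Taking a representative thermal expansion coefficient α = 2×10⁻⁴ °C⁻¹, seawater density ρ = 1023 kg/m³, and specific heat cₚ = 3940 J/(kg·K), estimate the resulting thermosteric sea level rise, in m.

Δh = αQ/(ρcₚ) = 2×10⁻⁴ × 3×10⁸ / (1023 × 3940) ≈ 0.014886 m

0.0149 m of thermosteric rise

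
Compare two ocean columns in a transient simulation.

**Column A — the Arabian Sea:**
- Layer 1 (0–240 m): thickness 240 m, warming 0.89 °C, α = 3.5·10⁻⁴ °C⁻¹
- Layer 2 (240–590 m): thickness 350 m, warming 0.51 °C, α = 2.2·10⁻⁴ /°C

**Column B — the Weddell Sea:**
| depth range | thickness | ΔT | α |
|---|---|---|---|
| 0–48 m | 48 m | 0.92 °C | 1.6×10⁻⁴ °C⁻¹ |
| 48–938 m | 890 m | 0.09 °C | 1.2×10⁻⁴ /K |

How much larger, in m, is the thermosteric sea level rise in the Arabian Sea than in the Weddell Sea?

A Layer 1: 0.89 × 240 × 3.5×10⁻⁴ = 0.07476 m
A Layer 2: 350 × 0.51 × 2.2×10⁻⁴ = 0.03927 m
A total: 0.11403 m
B 0–48 m: 1.6×10⁻⁴ × 0.92 × 48 = 0.0070656 m
B 0.09 × 890 × 1.2×10⁻⁴ = 0.009612 m
B total: 0.0166776 m
Difference: 0.11403 − 0.0166776 = 0.0973524 m

Δh_A − Δh_B ≈ 0.0974 m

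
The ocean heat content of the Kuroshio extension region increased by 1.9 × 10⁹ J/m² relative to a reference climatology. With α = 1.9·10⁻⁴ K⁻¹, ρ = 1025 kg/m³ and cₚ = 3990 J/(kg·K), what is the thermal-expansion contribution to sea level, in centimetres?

Δh = αQ/(ρcₚ) = 1.9×10⁻⁴ × 1.9×10⁹ / (1025 × 3990) ≈ 0.088269 m

8.83 cm of thermosteric rise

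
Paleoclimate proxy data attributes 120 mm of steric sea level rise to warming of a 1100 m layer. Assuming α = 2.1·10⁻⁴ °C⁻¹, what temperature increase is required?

ΔT = Δh/(αH) = 0.12 / (2.1×10⁻⁴ × 1100) ≈ 0.5195 K

about 0.52 K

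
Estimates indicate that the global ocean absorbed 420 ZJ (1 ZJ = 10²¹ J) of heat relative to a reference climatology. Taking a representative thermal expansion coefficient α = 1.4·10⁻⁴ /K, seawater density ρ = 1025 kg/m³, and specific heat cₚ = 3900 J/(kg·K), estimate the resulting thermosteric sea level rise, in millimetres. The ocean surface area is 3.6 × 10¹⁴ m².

Per unit area: Q = 420×10²¹ / (3.6×10¹⁴) ≈ 1.167×10⁹ J/m²
Δh = αQ/(ρcₚ) = 1.4×10⁻⁴ × 1.167×10⁹ / (1025 × 3900) ≈ 0.040871 m

40.9 mm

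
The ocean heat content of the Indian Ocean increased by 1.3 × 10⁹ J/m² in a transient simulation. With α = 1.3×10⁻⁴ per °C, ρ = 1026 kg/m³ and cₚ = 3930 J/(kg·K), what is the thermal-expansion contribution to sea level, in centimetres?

Δh = αQ/(ρcₚ) = 1.3×10⁻⁴ × 1.3×10⁹ / (1026 × 3930) ≈ 0.041913 m

Δh ≈ 4.19 cm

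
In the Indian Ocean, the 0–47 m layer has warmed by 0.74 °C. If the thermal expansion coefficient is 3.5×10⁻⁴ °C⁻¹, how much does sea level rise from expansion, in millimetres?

about 12 mm

Δh = αΔT·H = 3.5×10⁻⁴ × 0.74 × 47 = 0.012173 m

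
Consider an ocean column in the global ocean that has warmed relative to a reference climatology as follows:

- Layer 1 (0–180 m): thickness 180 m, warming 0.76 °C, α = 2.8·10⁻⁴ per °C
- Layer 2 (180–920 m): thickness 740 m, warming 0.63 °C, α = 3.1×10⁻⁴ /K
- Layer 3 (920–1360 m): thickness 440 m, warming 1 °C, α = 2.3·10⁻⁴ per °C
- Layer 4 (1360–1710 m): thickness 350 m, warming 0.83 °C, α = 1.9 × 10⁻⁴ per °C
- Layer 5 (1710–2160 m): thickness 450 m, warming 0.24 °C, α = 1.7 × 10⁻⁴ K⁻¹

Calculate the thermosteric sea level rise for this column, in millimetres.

0–180 m: 0.76 × 180 × 2.8×10⁻⁴ = 0.038304 m
Layer 2: 740 × 0.63 × 3.1×10⁻⁴ = 0.144522 m
920–1360 m: 2.3×10⁻⁴ × 440 × 1 = 0.10120 m
1.9×10⁻⁴ × 0.83 × 350 = 0.055195 m
Layer 5: 0.24 × 450 × 1.7×10⁻⁴ = 0.01836 m
Δh = 0.038304 + 0.144522 + 0.10120 + 0.055195 + 0.01836 = 0.357581 m

358 mm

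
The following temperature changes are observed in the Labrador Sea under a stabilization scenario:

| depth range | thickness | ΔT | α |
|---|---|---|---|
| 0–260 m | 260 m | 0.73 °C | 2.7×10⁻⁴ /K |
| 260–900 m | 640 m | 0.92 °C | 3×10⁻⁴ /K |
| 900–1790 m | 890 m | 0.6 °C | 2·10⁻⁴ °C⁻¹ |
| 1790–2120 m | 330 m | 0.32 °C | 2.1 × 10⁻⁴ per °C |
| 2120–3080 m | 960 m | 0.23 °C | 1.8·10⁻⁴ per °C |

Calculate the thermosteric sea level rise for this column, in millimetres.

Δh ≈ 397 mm

0–260 m: 0.73 × 2.7×10⁻⁴ × 260 = 0.051246 m
0.92 × 3×10⁻⁴ × 640 = 0.17664 m
Layer 3: 0.6 × 890 × 2×10⁻⁴ = 0.10680 m
1790–2120 m: 330 × 0.32 × 2.1×10⁻⁴ = 0.022176 m
960 × 0.23 × 1.8×10⁻⁴ = 0.039744 m
Δh = 0.051246 + 0.17664 + 0.10680 + 0.022176 + 0.039744 = 0.396606 m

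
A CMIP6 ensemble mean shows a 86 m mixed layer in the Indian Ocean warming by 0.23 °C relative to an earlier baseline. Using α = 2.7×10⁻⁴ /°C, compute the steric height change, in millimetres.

5.34 mm of thermosteric rise

Δh = αΔT·H = 2.7×10⁻⁴ × 0.23 × 86 = 0.0053406 m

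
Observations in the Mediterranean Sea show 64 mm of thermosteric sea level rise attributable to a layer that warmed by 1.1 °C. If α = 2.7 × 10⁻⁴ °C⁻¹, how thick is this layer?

H = Δh/(αΔT) = 0.064 / (2.7×10⁻⁴ × 1.1) ≈ 215.5 m

about 220 m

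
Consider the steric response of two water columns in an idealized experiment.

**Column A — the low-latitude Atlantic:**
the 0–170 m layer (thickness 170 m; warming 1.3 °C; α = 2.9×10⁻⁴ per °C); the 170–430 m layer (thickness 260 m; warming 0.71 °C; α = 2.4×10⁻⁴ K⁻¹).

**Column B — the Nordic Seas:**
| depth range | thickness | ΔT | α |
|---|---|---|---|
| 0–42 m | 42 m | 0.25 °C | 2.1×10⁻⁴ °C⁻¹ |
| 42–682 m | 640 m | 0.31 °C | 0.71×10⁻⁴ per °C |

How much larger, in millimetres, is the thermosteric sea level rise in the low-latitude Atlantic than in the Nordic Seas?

Δh_A − Δh_B ≈ 92.1 mm

A Layer 1: 170 × 1.3 × 2.9×10⁻⁴ = 0.06409 m
A 170–430 m: 0.71 × 2.4×10⁻⁴ × 260 = 0.044304 m
A total: 0.108394 m
B 2.1×10⁻⁴ × 0.25 × 42 = 0.002205 m
B 0.71×10⁻⁴ × 640 × 0.31 = 0.0140864 m
B total: 0.0162914 m
Difference: 0.108394 − 0.0162914 = 0.0921026 m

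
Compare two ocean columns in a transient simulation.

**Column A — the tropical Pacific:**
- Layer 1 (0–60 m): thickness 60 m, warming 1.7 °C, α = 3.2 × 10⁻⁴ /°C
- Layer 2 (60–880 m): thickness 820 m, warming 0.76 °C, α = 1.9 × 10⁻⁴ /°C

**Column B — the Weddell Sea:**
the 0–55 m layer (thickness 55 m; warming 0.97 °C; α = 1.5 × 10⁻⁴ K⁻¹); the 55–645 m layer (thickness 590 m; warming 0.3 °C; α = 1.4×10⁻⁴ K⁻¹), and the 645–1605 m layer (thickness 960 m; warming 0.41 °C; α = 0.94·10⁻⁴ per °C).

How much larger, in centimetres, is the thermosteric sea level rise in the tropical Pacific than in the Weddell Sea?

A Layer 1: 60 × 1.7 × 3.2×10⁻⁴ = 0.03264 m
A 1.9×10⁻⁴ × 0.76 × 820 = 0.118408 m
A total: 0.151048 m
B 0.97 × 1.5×10⁻⁴ × 55 = 0.0080025 m
B 0.3 × 1.4×10⁻⁴ × 590 = 0.02478 m
B Layer 3: 0.94×10⁻⁴ × 960 × 0.41 = 0.0369984 m
B total: 0.0697809 m
Difference: 0.151048 − 0.0697809 = 0.0812671 m

8.13 cm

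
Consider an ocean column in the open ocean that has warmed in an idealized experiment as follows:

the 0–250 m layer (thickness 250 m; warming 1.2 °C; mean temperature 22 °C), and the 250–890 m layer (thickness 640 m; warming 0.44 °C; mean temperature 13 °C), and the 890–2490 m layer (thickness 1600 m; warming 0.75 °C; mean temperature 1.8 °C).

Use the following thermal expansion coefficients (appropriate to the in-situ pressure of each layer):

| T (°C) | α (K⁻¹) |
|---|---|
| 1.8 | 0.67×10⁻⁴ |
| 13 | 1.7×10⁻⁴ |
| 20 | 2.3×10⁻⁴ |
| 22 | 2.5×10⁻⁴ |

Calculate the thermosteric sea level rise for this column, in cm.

about 20 cm

Layer 1 at 22 °C → α = 2.5×10⁻⁴ K⁻¹
Layer 2 at 13 °C → α = 1.7×10⁻⁴ K⁻¹
Layer 3 at 1.8 °C → α = 0.67×10⁻⁴ K⁻¹
Layer 1: 1.2 × 250 × 2.5×10⁻⁴ = 0.07500 m
250–890 m: 640 × 1.7×10⁻⁴ × 0.44 = 0.047872 m
890–2490 m: 0.75 × 1600 × 0.67×10⁻⁴ = 0.08040 m
Δh = 0.07500 + 0.047872 + 0.08040 = 0.203272 m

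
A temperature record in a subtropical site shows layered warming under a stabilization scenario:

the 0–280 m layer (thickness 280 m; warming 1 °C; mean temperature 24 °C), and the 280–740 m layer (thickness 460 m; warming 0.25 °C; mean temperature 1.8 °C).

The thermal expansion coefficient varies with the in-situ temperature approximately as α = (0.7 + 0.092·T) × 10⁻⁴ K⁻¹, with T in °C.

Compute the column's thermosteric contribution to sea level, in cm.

Layer 1: α = (0.7 + 0.092×24)×10⁻⁴ = 2.908×10⁻⁴ K⁻¹
Layer 2: α = (0.7 + 0.092×1.8)×10⁻⁴ = 0.8656×10⁻⁴ K⁻¹
0–280 m: 2.908×10⁻⁴ × 280 × 1 = 0.081424 m
Layer 2: 460 × 0.25 × 0.8656×10⁻⁴ = 0.0099544 m
Δh = 0.081424 + 0.0099544 = 0.0913784 m

9.1 cm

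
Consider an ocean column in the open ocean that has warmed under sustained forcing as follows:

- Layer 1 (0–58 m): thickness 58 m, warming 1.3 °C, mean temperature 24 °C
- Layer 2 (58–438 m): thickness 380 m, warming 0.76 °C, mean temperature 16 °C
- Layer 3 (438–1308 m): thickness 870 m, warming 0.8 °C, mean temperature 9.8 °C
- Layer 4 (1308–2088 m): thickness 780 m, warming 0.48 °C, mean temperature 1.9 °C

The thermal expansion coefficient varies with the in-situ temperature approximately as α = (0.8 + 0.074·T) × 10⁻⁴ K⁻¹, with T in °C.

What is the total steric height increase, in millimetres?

Δh = 218 mm

Layer 1: α = (0.8 + 0.074×24)×10⁻⁴ = 2.576×10⁻⁴ K⁻¹
Layer 2: α = (0.8 + 0.074×16)×10⁻⁴ = 1.984×10⁻⁴ K⁻¹
Layer 3: α = (0.8 + 0.074×9.8)×10⁻⁴ = 1.5252×10⁻⁴ K⁻¹
Layer 4: α = (0.8 + 0.074×1.9)×10⁻⁴ = 0.9406×10⁻⁴ K⁻¹
Layer 1: 58 × 2.576×10⁻⁴ × 1.3 = 0.01942304 m
Layer 2: 380 × 0.76 × 1.984×10⁻⁴ = 0.05729792 m
870 × 0.8 × 1.5252×10⁻⁴ = 0.10615392 m
780 × 0.9406×10⁻⁴ × 0.48 = 0.035216064 m
Δh = 0.01942304 + 0.05729792 + 0.10615392 + 0.035216064 = 0.218090944 m ≈ 218 mm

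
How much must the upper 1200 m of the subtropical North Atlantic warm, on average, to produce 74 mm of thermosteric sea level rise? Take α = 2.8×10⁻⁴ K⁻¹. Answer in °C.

0.22 °C

ΔT = Δh/(αH) = 0.074 / (2.8×10⁻⁴ × 1200) ≈ 0.2202 °C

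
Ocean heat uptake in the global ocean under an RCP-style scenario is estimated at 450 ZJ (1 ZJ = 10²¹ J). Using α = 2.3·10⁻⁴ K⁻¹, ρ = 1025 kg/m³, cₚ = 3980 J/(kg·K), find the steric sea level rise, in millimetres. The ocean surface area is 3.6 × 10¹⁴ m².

Per unit area: Q = 450×10²¹ / (3.6×10¹⁴) = 1.25×10⁹ J/m²
Δh = αQ/(ρcₚ) = 2.3×10⁻⁴ × 1.25×10⁹ / (1025 × 3980) ≈ 0.070474 m

70 mm of thermosteric rise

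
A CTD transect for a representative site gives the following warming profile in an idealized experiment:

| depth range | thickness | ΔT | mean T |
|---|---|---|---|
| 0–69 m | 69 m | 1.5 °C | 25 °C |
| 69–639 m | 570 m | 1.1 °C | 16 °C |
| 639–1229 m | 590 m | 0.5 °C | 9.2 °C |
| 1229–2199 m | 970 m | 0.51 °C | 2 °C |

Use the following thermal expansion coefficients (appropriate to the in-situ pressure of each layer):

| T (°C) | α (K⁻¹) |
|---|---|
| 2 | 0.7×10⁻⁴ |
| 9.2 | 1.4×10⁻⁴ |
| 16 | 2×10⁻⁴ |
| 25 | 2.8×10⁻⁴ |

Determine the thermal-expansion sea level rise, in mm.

Layer 1 at 25 °C → α = 2.8×10⁻⁴ K⁻¹
Layer 2 at 16 °C → α = 2×10⁻⁴ K⁻¹
Layer 3 at 9.2 °C → α = 1.4×10⁻⁴ K⁻¹
Layer 4 at 2 °C → α = 0.7×10⁻⁴ K⁻¹
1.5 × 2.8×10⁻⁴ × 69 = 0.02898 m
Layer 2: 1.1 × 570 × 2×10⁻⁴ = 0.12540 m
Layer 3: 1.4×10⁻⁴ × 0.5 × 590 = 0.04130 m
1229–2199 m: 0.7×10⁻⁴ × 970 × 0.51 = 0.034629 m
Δh = 0.02898 + 0.12540 + 0.04130 + 0.034629 = 0.230309 m

Δh ≈ 230 mm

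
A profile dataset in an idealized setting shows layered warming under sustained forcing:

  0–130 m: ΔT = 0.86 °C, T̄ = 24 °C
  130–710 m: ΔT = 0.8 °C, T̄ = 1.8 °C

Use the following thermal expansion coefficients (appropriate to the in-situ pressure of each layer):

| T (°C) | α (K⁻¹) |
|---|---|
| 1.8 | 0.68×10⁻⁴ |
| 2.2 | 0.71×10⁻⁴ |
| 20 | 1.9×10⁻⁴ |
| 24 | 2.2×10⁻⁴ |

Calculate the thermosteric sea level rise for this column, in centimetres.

Δh ≈ 5.6 cm

Layer 1 at 24 °C → α = 2.2×10⁻⁴ K⁻¹
Layer 2 at 1.8 °C → α = 0.68×10⁻⁴ K⁻¹
Layer 1: 130 × 2.2×10⁻⁴ × 0.86 = 0.024596 m
130–710 m: 0.68×10⁻⁴ × 0.8 × 580 = 0.031552 m
Δh = 0.024596 + 0.031552 = 0.056148 m ≈ 5.6 cm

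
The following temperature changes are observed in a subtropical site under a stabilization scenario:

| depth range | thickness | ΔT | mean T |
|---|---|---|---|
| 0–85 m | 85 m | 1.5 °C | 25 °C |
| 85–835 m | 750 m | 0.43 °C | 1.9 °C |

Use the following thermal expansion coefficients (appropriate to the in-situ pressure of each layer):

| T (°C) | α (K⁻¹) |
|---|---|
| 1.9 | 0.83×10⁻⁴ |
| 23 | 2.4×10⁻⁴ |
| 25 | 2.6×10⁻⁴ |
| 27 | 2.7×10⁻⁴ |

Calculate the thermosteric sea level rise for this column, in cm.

Δh = 5.99 cm

Layer 1 at 25 °C → α = 2.6×10⁻⁴ K⁻¹
Layer 2 at 1.9 °C → α = 0.83×10⁻⁴ K⁻¹
2.6×10⁻⁴ × 1.5 × 85 = 0.03315 m
Layer 2: 0.43 × 750 × 0.83×10⁻⁴ = 0.0267675 m
Δh = 0.03315 + 0.0267675 = 0.0599175 m ≈ 5.99 cm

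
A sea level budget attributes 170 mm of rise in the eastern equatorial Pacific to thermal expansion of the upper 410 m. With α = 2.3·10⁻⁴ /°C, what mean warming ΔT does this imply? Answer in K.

1.8 K

ΔT = Δh/(αH) = 0.17 / (2.3×10⁻⁴ × 410) ≈ 1.803 K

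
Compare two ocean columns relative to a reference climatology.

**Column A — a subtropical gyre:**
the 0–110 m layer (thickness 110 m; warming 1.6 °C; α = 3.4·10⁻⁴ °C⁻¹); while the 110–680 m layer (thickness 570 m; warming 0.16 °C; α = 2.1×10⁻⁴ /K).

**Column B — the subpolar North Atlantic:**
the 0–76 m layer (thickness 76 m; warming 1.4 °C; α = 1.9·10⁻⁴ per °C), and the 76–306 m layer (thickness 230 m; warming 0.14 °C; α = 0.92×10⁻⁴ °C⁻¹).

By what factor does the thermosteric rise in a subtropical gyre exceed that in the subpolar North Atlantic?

≈ 3.41×

A Layer 1: 110 × 3.4×10⁻⁴ × 1.6 = 0.05984 m
A 570 × 0.16 × 2.1×10⁻⁴ = 0.019152 m
A total: 0.078992 m
B Layer 1: 76 × 1.9×10⁻⁴ × 1.4 = 0.020216 m
B Layer 2: 0.14 × 0.92×10⁻⁴ × 230 = 0.0029624 m
B total: 0.0231784 m
Ratio: 0.078992 / 0.0231784 ≈ 3.408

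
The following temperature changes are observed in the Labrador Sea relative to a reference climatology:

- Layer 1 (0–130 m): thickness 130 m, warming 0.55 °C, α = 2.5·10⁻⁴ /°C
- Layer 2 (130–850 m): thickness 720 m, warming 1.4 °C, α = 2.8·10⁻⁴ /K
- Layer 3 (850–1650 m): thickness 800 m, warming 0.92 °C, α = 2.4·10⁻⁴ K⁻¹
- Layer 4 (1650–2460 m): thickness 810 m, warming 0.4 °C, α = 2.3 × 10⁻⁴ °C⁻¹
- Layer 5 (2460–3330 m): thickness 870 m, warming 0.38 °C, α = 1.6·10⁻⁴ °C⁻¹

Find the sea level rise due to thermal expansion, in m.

0.604 m

130 × 2.5×10⁻⁴ × 0.55 = 0.017875 m
1.4 × 2.8×10⁻⁴ × 720 = 0.28224 m
Layer 3: 0.92 × 2.4×10⁻⁴ × 800 = 0.17664 m
1650–2460 m: 0.4 × 2.3×10⁻⁴ × 810 = 0.07452 m
Layer 5: 0.38 × 1.6×10⁻⁴ × 870 = 0.052896 m
Δh = 0.017875 + 0.28224 + 0.17664 + 0.07452 + 0.052896 = 0.604171 m ≈ 0.604 m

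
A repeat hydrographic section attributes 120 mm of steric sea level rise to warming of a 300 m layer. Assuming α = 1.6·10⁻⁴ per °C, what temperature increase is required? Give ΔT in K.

about 2.50 K

ΔT = Δh/(αH) = 0.12 / (1.6×10⁻⁴ × 300) = 2.500 K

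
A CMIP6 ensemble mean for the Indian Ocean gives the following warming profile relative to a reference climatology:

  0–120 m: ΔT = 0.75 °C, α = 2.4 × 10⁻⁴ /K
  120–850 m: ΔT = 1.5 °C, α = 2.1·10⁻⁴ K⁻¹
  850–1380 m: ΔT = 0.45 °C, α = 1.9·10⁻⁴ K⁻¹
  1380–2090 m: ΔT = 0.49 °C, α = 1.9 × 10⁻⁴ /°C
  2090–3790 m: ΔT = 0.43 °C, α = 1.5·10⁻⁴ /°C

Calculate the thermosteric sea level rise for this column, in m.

0.75 × 120 × 2.4×10⁻⁴ = 0.02160 m
730 × 2.1×10⁻⁴ × 1.5 = 0.22995 m
Layer 3: 1.9×10⁻⁴ × 530 × 0.45 = 0.045315 m
Layer 4: 0.49 × 710 × 1.9×10⁻⁴ = 0.066101 m
2090–3790 m: 1.5×10⁻⁴ × 0.43 × 1700 = 0.10965 m
Δh = 0.02160 + 0.22995 + 0.045315 + 0.066101 + 0.10965 = 0.472616 m

0.47 m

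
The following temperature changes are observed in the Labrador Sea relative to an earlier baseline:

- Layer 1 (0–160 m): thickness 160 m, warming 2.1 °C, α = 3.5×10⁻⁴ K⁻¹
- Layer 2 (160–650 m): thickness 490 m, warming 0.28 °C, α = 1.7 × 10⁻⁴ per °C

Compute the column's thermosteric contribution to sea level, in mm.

0–160 m: 3.5×10⁻⁴ × 160 × 2.1 = 0.11760 m
Layer 2: 0.28 × 490 × 1.7×10⁻⁴ = 0.023324 m
Δh = 0.11760 + 0.023324 = 0.140924 m

Δh = 141 mm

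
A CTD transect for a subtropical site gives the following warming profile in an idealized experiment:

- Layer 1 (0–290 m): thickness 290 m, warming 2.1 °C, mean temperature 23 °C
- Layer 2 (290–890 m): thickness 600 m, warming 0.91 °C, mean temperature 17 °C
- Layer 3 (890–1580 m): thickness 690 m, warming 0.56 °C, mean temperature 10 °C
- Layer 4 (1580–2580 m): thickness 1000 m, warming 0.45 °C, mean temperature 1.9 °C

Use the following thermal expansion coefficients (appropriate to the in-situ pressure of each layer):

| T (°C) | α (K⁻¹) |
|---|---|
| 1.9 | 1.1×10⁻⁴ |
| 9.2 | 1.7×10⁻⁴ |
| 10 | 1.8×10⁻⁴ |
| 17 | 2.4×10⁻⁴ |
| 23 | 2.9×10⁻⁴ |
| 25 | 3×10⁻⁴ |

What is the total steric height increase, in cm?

43 cm of thermosteric rise

Layer 1 at 23 °C → α = 2.9×10⁻⁴ K⁻¹
Layer 2 at 17 °C → α = 2.4×10⁻⁴ K⁻¹
Layer 3 at 10 °C → α = 1.8×10⁻⁴ K⁻¹
Layer 4 at 1.9 °C → α = 1.1×10⁻⁴ K⁻¹
2.1 × 290 × 2.9×10⁻⁴ = 0.17661 m
2.4×10⁻⁴ × 0.91 × 600 = 0.13104 m
Layer 3: 0.56 × 690 × 1.8×10⁻⁴ = 0.069552 m
1580–2580 m: 1000 × 1.1×10⁻⁴ × 0.45 = 0.04950 m
Δh = 0.17661 + 0.13104 + 0.069552 + 0.04950 = 0.426702 m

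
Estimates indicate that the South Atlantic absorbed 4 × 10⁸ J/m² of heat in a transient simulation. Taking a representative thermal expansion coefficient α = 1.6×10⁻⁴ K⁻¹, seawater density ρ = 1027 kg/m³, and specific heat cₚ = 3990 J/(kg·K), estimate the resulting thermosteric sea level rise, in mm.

about 15.6 mm

Δh = αQ/(ρcₚ) = 1.6×10⁻⁴ × 4×10⁸ / (1027 × 3990) ≈ 0.015618 m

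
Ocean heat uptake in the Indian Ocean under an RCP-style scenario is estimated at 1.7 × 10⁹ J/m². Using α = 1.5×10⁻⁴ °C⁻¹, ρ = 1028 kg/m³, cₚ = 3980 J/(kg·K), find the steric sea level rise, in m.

Δh = αQ/(ρcₚ) = 1.5×10⁻⁴ × 1.7×10⁹ / (1028 × 3980) ≈ 0.062325 m

0.0623 m of thermosteric rise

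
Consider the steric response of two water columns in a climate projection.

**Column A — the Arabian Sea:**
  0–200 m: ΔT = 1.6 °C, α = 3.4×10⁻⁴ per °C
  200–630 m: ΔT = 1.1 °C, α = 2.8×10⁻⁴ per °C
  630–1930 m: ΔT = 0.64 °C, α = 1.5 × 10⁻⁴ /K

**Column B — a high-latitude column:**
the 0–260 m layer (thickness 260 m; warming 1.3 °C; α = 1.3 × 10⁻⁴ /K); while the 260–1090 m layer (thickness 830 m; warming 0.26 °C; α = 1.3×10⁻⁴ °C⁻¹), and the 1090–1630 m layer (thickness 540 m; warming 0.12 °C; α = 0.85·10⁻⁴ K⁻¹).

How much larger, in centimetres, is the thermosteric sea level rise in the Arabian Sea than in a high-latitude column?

28.9 cm

A 3.4×10⁻⁴ × 200 × 1.6 = 0.10880 m
A Layer 2: 2.8×10⁻⁴ × 430 × 1.1 = 0.13244 m
A 0.64 × 1300 × 1.5×10⁻⁴ = 0.12480 m
A total: 0.36604 m
B 0–260 m: 260 × 1.3×10⁻⁴ × 1.3 = 0.04394 m
B 260–1090 m: 0.26 × 830 × 1.3×10⁻⁴ = 0.028054 m
B 540 × 0.12 × 0.85×10⁻⁴ = 0.005508 m
B total: 0.077502 m
Difference: 0.36604 − 0.077502 = 0.288538 m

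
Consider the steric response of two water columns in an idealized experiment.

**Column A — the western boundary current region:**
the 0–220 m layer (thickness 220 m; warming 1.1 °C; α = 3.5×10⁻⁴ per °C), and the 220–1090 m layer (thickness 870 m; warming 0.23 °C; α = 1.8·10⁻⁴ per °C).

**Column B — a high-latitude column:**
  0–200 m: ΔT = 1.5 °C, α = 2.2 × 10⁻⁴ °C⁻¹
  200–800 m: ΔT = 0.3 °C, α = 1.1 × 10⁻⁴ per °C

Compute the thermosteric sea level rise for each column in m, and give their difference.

A 3.5×10⁻⁴ × 1.1 × 220 = 0.08470 m
A Layer 2: 0.23 × 870 × 1.8×10⁻⁴ = 0.036018 m
A total: 0.120718 m
B 0–200 m: 2.2×10⁻⁴ × 200 × 1.5 = 0.06600 m
B 200–800 m: 1.1×10⁻⁴ × 600 × 0.3 = 0.01980 m
B total: 0.08580 m
Difference: 0.120718 − 0.08580 = 0.034918 m

A: 0.121 m; B: 0.0858 m; difference 0.0349 m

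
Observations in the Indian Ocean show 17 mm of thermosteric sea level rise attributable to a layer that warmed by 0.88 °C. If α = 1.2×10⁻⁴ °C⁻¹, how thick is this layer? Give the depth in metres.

H = Δh/(αΔT) = 0.017 / (1.2×10⁻⁴ × 0.88) ≈ 161.0 m

about 160 m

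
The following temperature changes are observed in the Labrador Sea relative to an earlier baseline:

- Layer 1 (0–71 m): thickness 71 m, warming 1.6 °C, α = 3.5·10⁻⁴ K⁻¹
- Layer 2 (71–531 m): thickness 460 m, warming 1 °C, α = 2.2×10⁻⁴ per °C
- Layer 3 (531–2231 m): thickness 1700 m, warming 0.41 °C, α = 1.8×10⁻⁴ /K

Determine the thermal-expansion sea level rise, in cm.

0–71 m: 1.6 × 71 × 3.5×10⁻⁴ = 0.03976 m
2.2×10⁻⁴ × 460 × 1 = 0.10120 m
0.41 × 1700 × 1.8×10⁻⁴ = 0.12546 m
Δh = 0.03976 + 0.10120 + 0.12546 = 0.26642 m

Δh = 26.6 cm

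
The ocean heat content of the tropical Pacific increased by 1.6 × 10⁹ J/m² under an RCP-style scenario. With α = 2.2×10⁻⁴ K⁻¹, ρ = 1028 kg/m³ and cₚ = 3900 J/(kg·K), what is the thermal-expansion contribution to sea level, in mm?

Δh = αQ/(ρcₚ) = 2.2×10⁻⁴ × 1.6×10⁹ / (1028 × 3900) ≈ 0.087798 m

87.8 mm of thermosteric rise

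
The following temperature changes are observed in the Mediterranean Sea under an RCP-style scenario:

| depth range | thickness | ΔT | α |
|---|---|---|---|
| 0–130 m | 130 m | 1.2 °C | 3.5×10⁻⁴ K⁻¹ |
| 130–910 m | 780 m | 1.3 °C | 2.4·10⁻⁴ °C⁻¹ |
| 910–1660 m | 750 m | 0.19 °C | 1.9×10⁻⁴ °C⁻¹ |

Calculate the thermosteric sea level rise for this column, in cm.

Δh ≈ 33 cm

0–130 m: 1.2 × 130 × 3.5×10⁻⁴ = 0.05460 m
780 × 2.4×10⁻⁴ × 1.3 = 0.24336 m
750 × 0.19 × 1.9×10⁻⁴ = 0.027075 m
Δh = 0.05460 + 0.24336 + 0.027075 = 0.325035 m ≈ 33 cm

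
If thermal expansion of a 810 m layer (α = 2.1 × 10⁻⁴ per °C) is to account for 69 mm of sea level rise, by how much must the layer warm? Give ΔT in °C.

ΔT ≈ 0.406 °C

ΔT = Δh/(αH) = 0.069 / (2.1×10⁻⁴ × 810) ≈ 0.4056 °C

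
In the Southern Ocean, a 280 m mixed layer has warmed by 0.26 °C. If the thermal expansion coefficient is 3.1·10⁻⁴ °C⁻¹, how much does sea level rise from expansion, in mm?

Δh = αΔT·H = 3.1×10⁻⁴ × 0.26 × 280 = 0.022568 m

Δh ≈ 22.6 mm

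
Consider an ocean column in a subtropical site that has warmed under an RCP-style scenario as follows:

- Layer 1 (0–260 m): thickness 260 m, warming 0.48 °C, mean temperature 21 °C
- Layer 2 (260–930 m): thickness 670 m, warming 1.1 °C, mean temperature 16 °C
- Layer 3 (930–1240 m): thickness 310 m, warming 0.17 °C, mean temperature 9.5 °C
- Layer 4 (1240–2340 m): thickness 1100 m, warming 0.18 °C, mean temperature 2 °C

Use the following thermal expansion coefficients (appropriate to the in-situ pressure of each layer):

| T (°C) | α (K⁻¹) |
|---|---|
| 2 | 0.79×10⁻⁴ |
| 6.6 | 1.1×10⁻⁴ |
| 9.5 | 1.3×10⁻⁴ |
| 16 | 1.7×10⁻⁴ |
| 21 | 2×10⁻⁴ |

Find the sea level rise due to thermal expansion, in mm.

about 170 mm

Layer 1 at 21 °C → α = 2×10⁻⁴ K⁻¹
Layer 2 at 16 °C → α = 1.7×10⁻⁴ K⁻¹
Layer 3 at 9.5 °C → α = 1.3×10⁻⁴ K⁻¹
Layer 4 at 2 °C → α = 0.79×10⁻⁴ K⁻¹
0–260 m: 0.48 × 2×10⁻⁴ × 260 = 0.02496 m
Layer 2: 670 × 1.7×10⁻⁴ × 1.1 = 0.12529 m
0.17 × 310 × 1.3×10⁻⁴ = 0.006851 m
Layer 4: 0.79×10⁻⁴ × 0.18 × 1100 = 0.015642 m
Δh = 0.02496 + 0.12529 + 0.006851 + 0.015642 = 0.172743 m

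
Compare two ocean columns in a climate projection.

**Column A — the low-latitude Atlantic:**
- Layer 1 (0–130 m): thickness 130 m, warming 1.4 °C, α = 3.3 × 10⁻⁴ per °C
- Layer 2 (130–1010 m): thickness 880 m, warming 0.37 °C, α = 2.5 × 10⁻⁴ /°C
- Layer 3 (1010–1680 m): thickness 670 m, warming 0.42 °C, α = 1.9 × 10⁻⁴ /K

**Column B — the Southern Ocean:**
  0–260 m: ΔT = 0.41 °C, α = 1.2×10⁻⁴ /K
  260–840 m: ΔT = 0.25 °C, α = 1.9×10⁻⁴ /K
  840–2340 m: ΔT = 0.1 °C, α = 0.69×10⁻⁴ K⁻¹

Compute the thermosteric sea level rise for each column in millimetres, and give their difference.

A: 190 mm; B: 51 mm; difference 140 mm

A Layer 1: 130 × 1.4 × 3.3×10⁻⁴ = 0.06006 m
A Layer 2: 880 × 2.5×10⁻⁴ × 0.37 = 0.08140 m
A 1.9×10⁻⁴ × 0.42 × 670 = 0.053466 m
A total: 0.194926 m
B Layer 1: 0.41 × 260 × 1.2×10⁻⁴ = 0.012792 m
B 260–840 m: 580 × 0.25 × 1.9×10⁻⁴ = 0.02755 m
B Layer 3: 0.1 × 0.69×10⁻⁴ × 1500 = 0.01035 m
B total: 0.050692 m
Difference: 0.194926 − 0.050692 = 0.144234 m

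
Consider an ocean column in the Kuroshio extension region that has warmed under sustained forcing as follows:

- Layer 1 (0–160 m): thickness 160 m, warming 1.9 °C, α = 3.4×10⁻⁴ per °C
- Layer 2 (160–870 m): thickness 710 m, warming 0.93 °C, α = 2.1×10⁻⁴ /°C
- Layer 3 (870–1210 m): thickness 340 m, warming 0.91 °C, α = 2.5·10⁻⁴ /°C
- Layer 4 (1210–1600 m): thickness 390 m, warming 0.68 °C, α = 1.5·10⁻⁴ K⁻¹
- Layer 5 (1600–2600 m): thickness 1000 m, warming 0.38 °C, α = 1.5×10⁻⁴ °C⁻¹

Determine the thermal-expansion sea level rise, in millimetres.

416 mm

0–160 m: 160 × 3.4×10⁻⁴ × 1.9 = 0.10336 m
Layer 2: 2.1×10⁻⁴ × 710 × 0.93 = 0.138663 m
2.5×10⁻⁴ × 340 × 0.91 = 0.07735 m
Layer 4: 1.5×10⁻⁴ × 390 × 0.68 = 0.03978 m
Layer 5: 0.38 × 1000 × 1.5×10⁻⁴ = 0.05700 m
Δh = 0.10336 + 0.138663 + 0.07735 + 0.03978 + 0.05700 = 0.416153 m ≈ 416 mm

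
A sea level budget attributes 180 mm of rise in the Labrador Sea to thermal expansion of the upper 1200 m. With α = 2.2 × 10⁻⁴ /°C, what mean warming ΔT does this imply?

about 0.682 °C

ΔT = Δh/(αH) = 0.18 / (2.2×10⁻⁴ × 1200) ≈ 0.6818 °C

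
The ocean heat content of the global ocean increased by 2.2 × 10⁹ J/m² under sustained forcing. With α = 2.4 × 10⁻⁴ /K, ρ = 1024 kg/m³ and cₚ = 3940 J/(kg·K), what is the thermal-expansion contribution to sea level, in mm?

130 mm

Δh = αQ/(ρcₚ) = 2.4×10⁻⁴ × 2.2×10⁹ / (1024 × 3940) ≈ 0.13087 m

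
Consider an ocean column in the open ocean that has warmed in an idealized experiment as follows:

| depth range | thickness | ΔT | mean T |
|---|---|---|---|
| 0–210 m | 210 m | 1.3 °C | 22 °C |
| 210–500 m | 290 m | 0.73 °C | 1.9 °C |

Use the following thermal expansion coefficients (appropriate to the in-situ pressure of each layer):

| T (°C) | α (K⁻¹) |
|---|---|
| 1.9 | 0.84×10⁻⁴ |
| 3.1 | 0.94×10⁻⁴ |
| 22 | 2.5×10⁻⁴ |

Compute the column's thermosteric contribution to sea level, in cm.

Layer 1 at 22 °C → α = 2.5×10⁻⁴ K⁻¹
Layer 2 at 1.9 °C → α = 0.84×10⁻⁴ K⁻¹
0–210 m: 1.3 × 210 × 2.5×10⁻⁴ = 0.06825 m
210–500 m: 290 × 0.84×10⁻⁴ × 0.73 = 0.0177828 m
Δh = 0.06825 + 0.0177828 = 0.0860328 m

Δh = 8.60 cm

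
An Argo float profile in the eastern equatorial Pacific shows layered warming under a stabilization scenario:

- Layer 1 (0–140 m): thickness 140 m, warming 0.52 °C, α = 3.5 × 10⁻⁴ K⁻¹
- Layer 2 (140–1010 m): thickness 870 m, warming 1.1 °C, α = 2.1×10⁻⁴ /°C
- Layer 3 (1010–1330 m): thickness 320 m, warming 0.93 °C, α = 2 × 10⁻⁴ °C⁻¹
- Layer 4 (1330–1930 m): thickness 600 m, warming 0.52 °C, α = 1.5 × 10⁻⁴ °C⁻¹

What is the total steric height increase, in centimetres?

3.5×10⁻⁴ × 0.52 × 140 = 0.02548 m
140–1010 m: 870 × 2.1×10⁻⁴ × 1.1 = 0.20097 m
1010–1330 m: 320 × 2×10⁻⁴ × 0.93 = 0.05952 m
1330–1930 m: 0.52 × 600 × 1.5×10⁻⁴ = 0.04680 m
Δh = 0.02548 + 0.20097 + 0.05952 + 0.04680 = 0.33277 m ≈ 33.3 cm

Δh = 33.3 cm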